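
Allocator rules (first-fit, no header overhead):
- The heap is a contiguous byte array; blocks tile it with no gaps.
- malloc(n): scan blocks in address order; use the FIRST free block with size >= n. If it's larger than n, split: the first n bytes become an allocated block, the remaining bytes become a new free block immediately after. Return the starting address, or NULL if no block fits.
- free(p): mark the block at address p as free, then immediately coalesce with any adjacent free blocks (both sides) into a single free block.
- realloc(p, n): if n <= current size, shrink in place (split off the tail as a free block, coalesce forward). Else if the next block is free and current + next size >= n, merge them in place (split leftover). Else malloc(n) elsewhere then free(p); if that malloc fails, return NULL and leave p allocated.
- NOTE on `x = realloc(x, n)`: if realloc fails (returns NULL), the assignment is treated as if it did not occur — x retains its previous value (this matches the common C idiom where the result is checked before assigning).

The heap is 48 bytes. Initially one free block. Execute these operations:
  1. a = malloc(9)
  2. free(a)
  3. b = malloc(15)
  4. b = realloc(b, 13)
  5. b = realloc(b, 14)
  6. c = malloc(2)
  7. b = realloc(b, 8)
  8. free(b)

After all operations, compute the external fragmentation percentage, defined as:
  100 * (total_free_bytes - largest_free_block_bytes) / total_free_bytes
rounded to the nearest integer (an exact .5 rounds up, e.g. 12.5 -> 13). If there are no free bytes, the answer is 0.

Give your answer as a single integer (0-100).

Answer: 30

Derivation:
Op 1: a = malloc(9) -> a = 0; heap: [0-8 ALLOC][9-47 FREE]
Op 2: free(a) -> (freed a); heap: [0-47 FREE]
Op 3: b = malloc(15) -> b = 0; heap: [0-14 ALLOC][15-47 FREE]
Op 4: b = realloc(b, 13) -> b = 0; heap: [0-12 ALLOC][13-47 FREE]
Op 5: b = realloc(b, 14) -> b = 0; heap: [0-13 ALLOC][14-47 FREE]
Op 6: c = malloc(2) -> c = 14; heap: [0-13 ALLOC][14-15 ALLOC][16-47 FREE]
Op 7: b = realloc(b, 8) -> b = 0; heap: [0-7 ALLOC][8-13 FREE][14-15 ALLOC][16-47 FREE]
Op 8: free(b) -> (freed b); heap: [0-13 FREE][14-15 ALLOC][16-47 FREE]
Free blocks: [14 32] total_free=46 largest=32 -> 100*(46-32)/46 = 1400/46 ≈ 30.435 -> rounds to 30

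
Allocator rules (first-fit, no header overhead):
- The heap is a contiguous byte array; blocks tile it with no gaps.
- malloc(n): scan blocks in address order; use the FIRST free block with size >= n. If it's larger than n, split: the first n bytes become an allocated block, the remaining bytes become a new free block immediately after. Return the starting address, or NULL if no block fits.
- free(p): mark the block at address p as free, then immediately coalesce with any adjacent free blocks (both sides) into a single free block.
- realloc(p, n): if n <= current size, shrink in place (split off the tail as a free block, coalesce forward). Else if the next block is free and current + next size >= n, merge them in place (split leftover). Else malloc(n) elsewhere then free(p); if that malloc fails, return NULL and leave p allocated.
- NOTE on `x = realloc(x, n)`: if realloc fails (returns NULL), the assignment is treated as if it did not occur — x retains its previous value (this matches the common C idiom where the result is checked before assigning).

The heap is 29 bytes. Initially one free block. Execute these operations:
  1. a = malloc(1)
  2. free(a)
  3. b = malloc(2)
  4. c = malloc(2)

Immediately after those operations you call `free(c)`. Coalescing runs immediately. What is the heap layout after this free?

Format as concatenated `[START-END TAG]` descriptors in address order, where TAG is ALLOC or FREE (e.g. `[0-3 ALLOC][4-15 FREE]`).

Op 1: a = malloc(1) -> a = 0; heap: [0-0 ALLOC][1-28 FREE]
Op 2: free(a) -> (freed a); heap: [0-28 FREE]
Op 3: b = malloc(2) -> b = 0; heap: [0-1 ALLOC][2-28 FREE]
Op 4: c = malloc(2) -> c = 2; heap: [0-1 ALLOC][2-3 ALLOC][4-28 FREE]
free(c): c = 2 -> block [2-3 ALLOC]; mark free, coalesce with adjacent free neighbors -> [0-1 ALLOC][2-28 FREE]

Answer: [0-1 ALLOC][2-28 FREE]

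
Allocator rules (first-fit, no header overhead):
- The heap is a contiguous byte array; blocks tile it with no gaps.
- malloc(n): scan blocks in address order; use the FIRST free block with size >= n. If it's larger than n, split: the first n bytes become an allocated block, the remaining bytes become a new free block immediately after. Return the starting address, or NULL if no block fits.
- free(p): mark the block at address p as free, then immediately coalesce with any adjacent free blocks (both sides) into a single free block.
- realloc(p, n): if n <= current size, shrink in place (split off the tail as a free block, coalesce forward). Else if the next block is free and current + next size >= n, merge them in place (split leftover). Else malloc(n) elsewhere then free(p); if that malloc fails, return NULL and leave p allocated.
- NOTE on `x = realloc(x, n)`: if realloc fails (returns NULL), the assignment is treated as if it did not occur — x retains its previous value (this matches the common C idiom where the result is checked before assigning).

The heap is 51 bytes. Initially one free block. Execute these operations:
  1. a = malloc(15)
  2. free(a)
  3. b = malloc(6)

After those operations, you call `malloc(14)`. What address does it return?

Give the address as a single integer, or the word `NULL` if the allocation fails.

Op 1: a = malloc(15) -> a = 0; heap: [0-14 ALLOC][15-50 FREE]
Op 2: free(a) -> (freed a); heap: [0-50 FREE]
Op 3: b = malloc(6) -> b = 0; heap: [0-5 ALLOC][6-50 FREE]
malloc(14): first-fit scan over [0-5 ALLOC][6-50 FREE] -> 6

Answer: 6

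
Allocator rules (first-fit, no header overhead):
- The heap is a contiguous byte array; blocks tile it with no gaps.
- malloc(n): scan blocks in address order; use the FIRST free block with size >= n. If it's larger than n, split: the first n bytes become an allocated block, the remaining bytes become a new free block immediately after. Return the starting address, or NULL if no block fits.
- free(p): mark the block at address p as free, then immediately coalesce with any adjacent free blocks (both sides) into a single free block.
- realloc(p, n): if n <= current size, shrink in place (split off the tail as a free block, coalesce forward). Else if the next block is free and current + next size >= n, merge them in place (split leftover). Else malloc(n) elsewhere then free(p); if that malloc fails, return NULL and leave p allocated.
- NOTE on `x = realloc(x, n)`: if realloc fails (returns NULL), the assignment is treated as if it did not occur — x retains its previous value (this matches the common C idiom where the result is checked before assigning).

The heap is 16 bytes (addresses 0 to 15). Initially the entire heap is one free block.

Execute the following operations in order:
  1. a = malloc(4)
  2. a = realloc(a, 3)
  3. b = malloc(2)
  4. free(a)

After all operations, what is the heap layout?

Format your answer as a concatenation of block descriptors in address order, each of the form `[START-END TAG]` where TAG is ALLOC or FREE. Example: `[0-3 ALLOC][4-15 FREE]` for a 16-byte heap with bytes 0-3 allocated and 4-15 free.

Answer: [0-2 FREE][3-4 ALLOC][5-15 FREE]

Derivation:
Op 1: a = malloc(4) -> a = 0; heap: [0-3 ALLOC][4-15 FREE]
Op 2: a = realloc(a, 3) -> a = 0; heap: [0-2 ALLOC][3-15 FREE]
Op 3: b = malloc(2) -> b = 3; heap: [0-2 ALLOC][3-4 ALLOC][5-15 FREE]
Op 4: free(a) -> (freed a); heap: [0-2 FREE][3-4 ALLOC][5-15 FREE]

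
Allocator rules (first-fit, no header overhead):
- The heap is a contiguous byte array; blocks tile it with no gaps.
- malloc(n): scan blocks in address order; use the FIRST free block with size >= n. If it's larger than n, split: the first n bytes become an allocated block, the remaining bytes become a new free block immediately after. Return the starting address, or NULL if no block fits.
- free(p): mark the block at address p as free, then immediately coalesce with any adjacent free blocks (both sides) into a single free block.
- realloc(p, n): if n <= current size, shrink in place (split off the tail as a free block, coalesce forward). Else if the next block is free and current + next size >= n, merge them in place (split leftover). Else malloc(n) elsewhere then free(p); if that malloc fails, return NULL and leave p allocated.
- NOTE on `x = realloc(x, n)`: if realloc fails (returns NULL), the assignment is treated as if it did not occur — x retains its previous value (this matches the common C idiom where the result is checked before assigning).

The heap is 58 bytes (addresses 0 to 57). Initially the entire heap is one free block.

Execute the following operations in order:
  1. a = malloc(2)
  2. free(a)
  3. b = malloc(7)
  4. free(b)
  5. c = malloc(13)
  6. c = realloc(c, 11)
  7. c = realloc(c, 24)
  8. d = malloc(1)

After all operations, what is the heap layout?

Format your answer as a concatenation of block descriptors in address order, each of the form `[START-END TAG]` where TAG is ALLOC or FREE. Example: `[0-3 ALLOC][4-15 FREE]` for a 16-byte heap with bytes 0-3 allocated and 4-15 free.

Op 1: a = malloc(2) -> a = 0; heap: [0-1 ALLOC][2-57 FREE]
Op 2: free(a) -> (freed a); heap: [0-57 FREE]
Op 3: b = malloc(7) -> b = 0; heap: [0-6 ALLOC][7-57 FREE]
Op 4: free(b) -> (freed b); heap: [0-57 FREE]
Op 5: c = malloc(13) -> c = 0; heap: [0-12 ALLOC][13-57 FREE]
Op 6: c = realloc(c, 11) -> c = 0; heap: [0-10 ALLOC][11-57 FREE]
Op 7: c = realloc(c, 24) -> c = 0; heap: [0-23 ALLOC][24-57 FREE]
Op 8: d = malloc(1) -> d = 24; heap: [0-23 ALLOC][24-24 ALLOC][25-57 FREE]

Answer: [0-23 ALLOC][24-24 ALLOC][25-57 FREE]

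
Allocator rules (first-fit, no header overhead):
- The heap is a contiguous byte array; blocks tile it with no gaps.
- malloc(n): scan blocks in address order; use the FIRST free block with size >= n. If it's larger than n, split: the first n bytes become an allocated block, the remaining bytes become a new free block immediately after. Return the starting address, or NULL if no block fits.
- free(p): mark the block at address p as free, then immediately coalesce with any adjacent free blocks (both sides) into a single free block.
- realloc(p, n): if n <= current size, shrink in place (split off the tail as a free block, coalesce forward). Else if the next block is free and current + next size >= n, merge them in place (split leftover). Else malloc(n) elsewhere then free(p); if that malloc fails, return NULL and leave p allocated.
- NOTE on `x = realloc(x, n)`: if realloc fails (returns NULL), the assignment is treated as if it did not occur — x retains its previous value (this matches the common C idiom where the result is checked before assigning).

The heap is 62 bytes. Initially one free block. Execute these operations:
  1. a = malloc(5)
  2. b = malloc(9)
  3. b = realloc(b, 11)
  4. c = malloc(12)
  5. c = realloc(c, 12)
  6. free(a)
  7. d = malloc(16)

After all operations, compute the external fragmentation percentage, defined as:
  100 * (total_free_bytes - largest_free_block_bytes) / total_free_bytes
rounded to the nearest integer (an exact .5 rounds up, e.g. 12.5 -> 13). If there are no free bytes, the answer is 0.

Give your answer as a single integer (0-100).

Answer: 22

Derivation:
Op 1: a = malloc(5) -> a = 0; heap: [0-4 ALLOC][5-61 FREE]
Op 2: b = malloc(9) -> b = 5; heap: [0-4 ALLOC][5-13 ALLOC][14-61 FREE]
Op 3: b = realloc(b, 11) -> b = 5; heap: [0-4 ALLOC][5-15 ALLOC][16-61 FREE]
Op 4: c = malloc(12) -> c = 16; heap: [0-4 ALLOC][5-15 ALLOC][16-27 ALLOC][28-61 FREE]
Op 5: c = realloc(c, 12) -> c = 16; heap: [0-4 ALLOC][5-15 ALLOC][16-27 ALLOC][28-61 FREE]
Op 6: free(a) -> (freed a); heap: [0-4 FREE][5-15 ALLOC][16-27 ALLOC][28-61 FREE]
Op 7: d = malloc(16) -> d = 28; heap: [0-4 FREE][5-15 ALLOC][16-27 ALLOC][28-43 ALLOC][44-61 FREE]
Free blocks: [5 18] total_free=23 largest=18 -> 100*(23-18)/23 = 500/23 ≈ 21.739 -> rounds to 22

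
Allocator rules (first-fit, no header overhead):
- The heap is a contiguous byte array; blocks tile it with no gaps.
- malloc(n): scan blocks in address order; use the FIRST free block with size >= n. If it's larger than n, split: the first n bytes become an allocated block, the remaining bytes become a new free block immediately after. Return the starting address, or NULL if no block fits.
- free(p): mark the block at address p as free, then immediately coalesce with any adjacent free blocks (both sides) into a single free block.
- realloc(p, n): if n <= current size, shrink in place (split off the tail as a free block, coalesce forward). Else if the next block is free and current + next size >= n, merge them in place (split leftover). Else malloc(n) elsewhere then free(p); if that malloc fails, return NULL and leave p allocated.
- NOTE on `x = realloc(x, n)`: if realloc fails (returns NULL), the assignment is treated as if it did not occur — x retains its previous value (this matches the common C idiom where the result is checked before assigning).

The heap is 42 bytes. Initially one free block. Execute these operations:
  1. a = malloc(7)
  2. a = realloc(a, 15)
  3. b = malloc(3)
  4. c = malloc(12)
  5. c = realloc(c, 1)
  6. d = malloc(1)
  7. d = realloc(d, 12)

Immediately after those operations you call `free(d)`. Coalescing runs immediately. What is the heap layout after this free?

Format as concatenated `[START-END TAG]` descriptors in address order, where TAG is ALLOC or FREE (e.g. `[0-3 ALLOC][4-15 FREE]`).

Op 1: a = malloc(7) -> a = 0; heap: [0-6 ALLOC][7-41 FREE]
Op 2: a = realloc(a, 15) -> a = 0; heap: [0-14 ALLOC][15-41 FREE]
Op 3: b = malloc(3) -> b = 15; heap: [0-14 ALLOC][15-17 ALLOC][18-41 FREE]
Op 4: c = malloc(12) -> c = 18; heap: [0-14 ALLOC][15-17 ALLOC][18-29 ALLOC][30-41 FREE]
Op 5: c = realloc(c, 1) -> c = 18; heap: [0-14 ALLOC][15-17 ALLOC][18-18 ALLOC][19-41 FREE]
Op 6: d = malloc(1) -> d = 19; heap: [0-14 ALLOC][15-17 ALLOC][18-18 ALLOC][19-19 ALLOC][20-41 FREE]
Op 7: d = realloc(d, 12) -> d = 19; heap: [0-14 ALLOC][15-17 ALLOC][18-18 ALLOC][19-30 ALLOC][31-41 FREE]
free(d): d = 19 -> block [19-30 ALLOC]; mark free, coalesce with adjacent free neighbors -> [0-14 ALLOC][15-17 ALLOC][18-18 ALLOC][19-41 FREE]

Answer: [0-14 ALLOC][15-17 ALLOC][18-18 ALLOC][19-41 FREE]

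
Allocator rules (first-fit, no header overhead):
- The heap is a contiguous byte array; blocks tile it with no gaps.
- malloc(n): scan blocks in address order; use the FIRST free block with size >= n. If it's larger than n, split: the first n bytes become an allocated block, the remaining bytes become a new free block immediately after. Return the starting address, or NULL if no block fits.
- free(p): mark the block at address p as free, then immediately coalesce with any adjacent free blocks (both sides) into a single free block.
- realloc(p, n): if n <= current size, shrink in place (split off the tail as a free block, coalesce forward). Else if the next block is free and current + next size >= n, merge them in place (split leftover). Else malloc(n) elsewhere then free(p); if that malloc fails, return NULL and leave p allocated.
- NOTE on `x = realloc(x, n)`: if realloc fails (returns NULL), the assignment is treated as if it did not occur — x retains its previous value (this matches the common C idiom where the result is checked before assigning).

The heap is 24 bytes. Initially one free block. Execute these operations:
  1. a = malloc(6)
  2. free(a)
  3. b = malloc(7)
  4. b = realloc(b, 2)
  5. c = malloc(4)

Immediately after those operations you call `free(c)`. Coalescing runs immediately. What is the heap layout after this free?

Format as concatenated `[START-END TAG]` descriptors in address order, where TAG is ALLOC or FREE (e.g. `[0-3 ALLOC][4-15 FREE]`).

Op 1: a = malloc(6) -> a = 0; heap: [0-5 ALLOC][6-23 FREE]
Op 2: free(a) -> (freed a); heap: [0-23 FREE]
Op 3: b = malloc(7) -> b = 0; heap: [0-6 ALLOC][7-23 FREE]
Op 4: b = realloc(b, 2) -> b = 0; heap: [0-1 ALLOC][2-23 FREE]
Op 5: c = malloc(4) -> c = 2; heap: [0-1 ALLOC][2-5 ALLOC][6-23 FREE]
free(c): c = 2 -> block [2-5 ALLOC]; mark free, coalesce with adjacent free neighbors -> [0-1 ALLOC][2-23 FREE]

Answer: [0-1 ALLOC][2-23 FREE]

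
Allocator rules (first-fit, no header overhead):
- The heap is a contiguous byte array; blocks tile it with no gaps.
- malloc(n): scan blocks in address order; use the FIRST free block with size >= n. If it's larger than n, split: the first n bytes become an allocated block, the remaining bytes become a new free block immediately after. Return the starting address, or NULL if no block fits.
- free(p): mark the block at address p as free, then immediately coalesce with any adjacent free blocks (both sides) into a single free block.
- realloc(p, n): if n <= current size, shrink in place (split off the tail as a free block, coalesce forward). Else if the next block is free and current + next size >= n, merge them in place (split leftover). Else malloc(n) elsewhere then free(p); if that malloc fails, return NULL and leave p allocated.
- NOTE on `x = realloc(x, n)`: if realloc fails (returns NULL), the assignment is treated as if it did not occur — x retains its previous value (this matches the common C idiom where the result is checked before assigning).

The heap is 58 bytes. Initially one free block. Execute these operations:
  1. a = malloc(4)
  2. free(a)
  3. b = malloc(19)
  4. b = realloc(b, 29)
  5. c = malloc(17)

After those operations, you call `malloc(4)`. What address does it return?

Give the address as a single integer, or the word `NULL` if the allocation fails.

Answer: 46

Derivation:
Op 1: a = malloc(4) -> a = 0; heap: [0-3 ALLOC][4-57 FREE]
Op 2: free(a) -> (freed a); heap: [0-57 FREE]
Op 3: b = malloc(19) -> b = 0; heap: [0-18 ALLOC][19-57 FREE]
Op 4: b = realloc(b, 29) -> b = 0; heap: [0-28 ALLOC][29-57 FREE]
Op 5: c = malloc(17) -> c = 29; heap: [0-28 ALLOC][29-45 ALLOC][46-57 FREE]
malloc(4): first-fit scan over [0-28 ALLOC][29-45 ALLOC][46-57 FREE] -> 46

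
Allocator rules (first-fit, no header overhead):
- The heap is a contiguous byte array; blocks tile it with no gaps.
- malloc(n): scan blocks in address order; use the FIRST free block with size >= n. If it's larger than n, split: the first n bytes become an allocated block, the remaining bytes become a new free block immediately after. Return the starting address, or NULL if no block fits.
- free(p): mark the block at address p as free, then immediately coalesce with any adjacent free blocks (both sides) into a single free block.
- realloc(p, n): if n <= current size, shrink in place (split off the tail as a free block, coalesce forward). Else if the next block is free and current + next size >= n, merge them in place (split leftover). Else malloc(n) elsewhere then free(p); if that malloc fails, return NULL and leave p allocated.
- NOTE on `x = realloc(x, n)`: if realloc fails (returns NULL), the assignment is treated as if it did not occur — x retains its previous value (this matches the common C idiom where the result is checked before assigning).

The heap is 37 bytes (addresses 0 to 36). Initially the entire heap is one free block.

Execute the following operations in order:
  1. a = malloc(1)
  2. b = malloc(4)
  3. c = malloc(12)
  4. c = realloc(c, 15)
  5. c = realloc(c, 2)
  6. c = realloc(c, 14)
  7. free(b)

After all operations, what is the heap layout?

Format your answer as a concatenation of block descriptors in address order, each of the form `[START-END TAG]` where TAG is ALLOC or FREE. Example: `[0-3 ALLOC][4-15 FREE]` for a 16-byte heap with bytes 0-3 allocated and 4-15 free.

Op 1: a = malloc(1) -> a = 0; heap: [0-0 ALLOC][1-36 FREE]
Op 2: b = malloc(4) -> b = 1; heap: [0-0 ALLOC][1-4 ALLOC][5-36 FREE]
Op 3: c = malloc(12) -> c = 5; heap: [0-0 ALLOC][1-4 ALLOC][5-16 ALLOC][17-36 FREE]
Op 4: c = realloc(c, 15) -> c = 5; heap: [0-0 ALLOC][1-4 ALLOC][5-19 ALLOC][20-36 FREE]
Op 5: c = realloc(c, 2) -> c = 5; heap: [0-0 ALLOC][1-4 ALLOC][5-6 ALLOC][7-36 FREE]
Op 6: c = realloc(c, 14) -> c = 5; heap: [0-0 ALLOC][1-4 ALLOC][5-18 ALLOC][19-36 FREE]
Op 7: free(b) -> (freed b); heap: [0-0 ALLOC][1-4 FREE][5-18 ALLOC][19-36 FREE]

Answer: [0-0 ALLOC][1-4 FREE][5-18 ALLOC][19-36 FREE]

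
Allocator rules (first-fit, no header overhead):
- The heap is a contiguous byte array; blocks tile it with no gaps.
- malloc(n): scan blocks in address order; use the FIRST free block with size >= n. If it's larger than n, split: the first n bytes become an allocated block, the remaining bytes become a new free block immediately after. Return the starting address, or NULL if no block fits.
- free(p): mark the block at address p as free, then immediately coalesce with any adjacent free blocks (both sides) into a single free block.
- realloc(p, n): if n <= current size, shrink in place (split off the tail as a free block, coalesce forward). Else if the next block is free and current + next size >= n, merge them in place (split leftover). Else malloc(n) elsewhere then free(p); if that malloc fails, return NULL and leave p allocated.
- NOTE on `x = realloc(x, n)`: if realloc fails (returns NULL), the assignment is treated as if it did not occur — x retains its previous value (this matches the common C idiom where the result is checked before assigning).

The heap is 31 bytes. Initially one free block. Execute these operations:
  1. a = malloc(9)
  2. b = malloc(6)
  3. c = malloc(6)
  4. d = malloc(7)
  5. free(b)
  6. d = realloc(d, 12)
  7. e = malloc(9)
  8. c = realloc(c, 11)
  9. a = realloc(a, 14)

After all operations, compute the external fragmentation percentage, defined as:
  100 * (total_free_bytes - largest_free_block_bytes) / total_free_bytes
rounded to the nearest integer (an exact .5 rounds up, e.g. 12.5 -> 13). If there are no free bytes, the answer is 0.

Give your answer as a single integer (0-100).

Answer: 25

Derivation:
Op 1: a = malloc(9) -> a = 0; heap: [0-8 ALLOC][9-30 FREE]
Op 2: b = malloc(6) -> b = 9; heap: [0-8 ALLOC][9-14 ALLOC][15-30 FREE]
Op 3: c = malloc(6) -> c = 15; heap: [0-8 ALLOC][9-14 ALLOC][15-20 ALLOC][21-30 FREE]
Op 4: d = malloc(7) -> d = 21; heap: [0-8 ALLOC][9-14 ALLOC][15-20 ALLOC][21-27 ALLOC][28-30 FREE]
Op 5: free(b) -> (freed b); heap: [0-8 ALLOC][9-14 FREE][15-20 ALLOC][21-27 ALLOC][28-30 FREE]
Op 6: d = realloc(d, 12) -> NULL (d unchanged); heap: [0-8 ALLOC][9-14 FREE][15-20 ALLOC][21-27 ALLOC][28-30 FREE]
Op 7: e = malloc(9) -> e = NULL; heap: [0-8 ALLOC][9-14 FREE][15-20 ALLOC][21-27 ALLOC][28-30 FREE]
Op 8: c = realloc(c, 11) -> NULL (c unchanged); heap: [0-8 ALLOC][9-14 FREE][15-20 ALLOC][21-27 ALLOC][28-30 FREE]
Op 9: a = realloc(a, 14) -> a = 0; heap: [0-13 ALLOC][14-14 FREE][15-20 ALLOC][21-27 ALLOC][28-30 FREE]
Free blocks: [1 3] total_free=4 largest=3 -> 100*(4-3)/4 = 100/4 = 25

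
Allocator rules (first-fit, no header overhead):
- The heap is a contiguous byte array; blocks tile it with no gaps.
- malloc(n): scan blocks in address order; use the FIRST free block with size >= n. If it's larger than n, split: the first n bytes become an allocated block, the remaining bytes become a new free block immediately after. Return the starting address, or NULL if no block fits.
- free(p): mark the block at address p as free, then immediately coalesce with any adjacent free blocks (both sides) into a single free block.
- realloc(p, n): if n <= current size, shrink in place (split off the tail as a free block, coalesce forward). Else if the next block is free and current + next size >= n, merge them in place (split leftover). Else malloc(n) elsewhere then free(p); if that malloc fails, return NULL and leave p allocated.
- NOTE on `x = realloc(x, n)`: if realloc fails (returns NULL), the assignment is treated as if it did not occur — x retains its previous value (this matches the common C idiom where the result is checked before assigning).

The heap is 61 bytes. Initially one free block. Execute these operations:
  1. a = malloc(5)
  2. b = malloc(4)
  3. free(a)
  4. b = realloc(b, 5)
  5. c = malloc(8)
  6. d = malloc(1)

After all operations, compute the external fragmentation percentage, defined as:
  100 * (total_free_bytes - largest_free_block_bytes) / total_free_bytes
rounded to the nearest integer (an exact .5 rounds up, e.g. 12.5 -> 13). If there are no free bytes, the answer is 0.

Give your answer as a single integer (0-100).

Answer: 9

Derivation:
Op 1: a = malloc(5) -> a = 0; heap: [0-4 ALLOC][5-60 FREE]
Op 2: b = malloc(4) -> b = 5; heap: [0-4 ALLOC][5-8 ALLOC][9-60 FREE]
Op 3: free(a) -> (freed a); heap: [0-4 FREE][5-8 ALLOC][9-60 FREE]
Op 4: b = realloc(b, 5) -> b = 5; heap: [0-4 FREE][5-9 ALLOC][10-60 FREE]
Op 5: c = malloc(8) -> c = 10; heap: [0-4 FREE][5-9 ALLOC][10-17 ALLOC][18-60 FREE]
Op 6: d = malloc(1) -> d = 0; heap: [0-0 ALLOC][1-4 FREE][5-9 ALLOC][10-17 ALLOC][18-60 FREE]
Free blocks: [4 43] total_free=47 largest=43 -> 100*(47-43)/47 = 400/47 ≈ 8.511 -> rounds to 9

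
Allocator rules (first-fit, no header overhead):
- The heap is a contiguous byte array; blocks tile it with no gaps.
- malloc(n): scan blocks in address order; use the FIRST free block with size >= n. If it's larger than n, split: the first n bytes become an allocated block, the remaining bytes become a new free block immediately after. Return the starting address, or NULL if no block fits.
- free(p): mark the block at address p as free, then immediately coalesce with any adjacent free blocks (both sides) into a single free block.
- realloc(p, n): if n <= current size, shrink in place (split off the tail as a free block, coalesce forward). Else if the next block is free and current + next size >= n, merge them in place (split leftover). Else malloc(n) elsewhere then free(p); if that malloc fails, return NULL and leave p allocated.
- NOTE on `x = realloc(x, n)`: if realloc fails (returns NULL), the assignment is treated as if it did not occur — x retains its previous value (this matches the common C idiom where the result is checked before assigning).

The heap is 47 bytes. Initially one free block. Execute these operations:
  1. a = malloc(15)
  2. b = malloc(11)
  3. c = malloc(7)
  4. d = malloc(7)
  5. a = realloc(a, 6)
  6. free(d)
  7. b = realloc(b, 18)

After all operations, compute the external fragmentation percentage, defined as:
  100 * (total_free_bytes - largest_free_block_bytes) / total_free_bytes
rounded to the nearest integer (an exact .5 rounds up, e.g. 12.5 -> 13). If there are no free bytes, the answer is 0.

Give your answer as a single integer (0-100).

Answer: 39

Derivation:
Op 1: a = malloc(15) -> a = 0; heap: [0-14 ALLOC][15-46 FREE]
Op 2: b = malloc(11) -> b = 15; heap: [0-14 ALLOC][15-25 ALLOC][26-46 FREE]
Op 3: c = malloc(7) -> c = 26; heap: [0-14 ALLOC][15-25 ALLOC][26-32 ALLOC][33-46 FREE]
Op 4: d = malloc(7) -> d = 33; heap: [0-14 ALLOC][15-25 ALLOC][26-32 ALLOC][33-39 ALLOC][40-46 FREE]
Op 5: a = realloc(a, 6) -> a = 0; heap: [0-5 ALLOC][6-14 FREE][15-25 ALLOC][26-32 ALLOC][33-39 ALLOC][40-46 FREE]
Op 6: free(d) -> (freed d); heap: [0-5 ALLOC][6-14 FREE][15-25 ALLOC][26-32 ALLOC][33-46 FREE]
Op 7: b = realloc(b, 18) -> NULL (b unchanged); heap: [0-5 ALLOC][6-14 FREE][15-25 ALLOC][26-32 ALLOC][33-46 FREE]
Free blocks: [9 14] total_free=23 largest=14 -> 100*(23-14)/23 = 900/23 ≈ 39.130 -> rounds to 39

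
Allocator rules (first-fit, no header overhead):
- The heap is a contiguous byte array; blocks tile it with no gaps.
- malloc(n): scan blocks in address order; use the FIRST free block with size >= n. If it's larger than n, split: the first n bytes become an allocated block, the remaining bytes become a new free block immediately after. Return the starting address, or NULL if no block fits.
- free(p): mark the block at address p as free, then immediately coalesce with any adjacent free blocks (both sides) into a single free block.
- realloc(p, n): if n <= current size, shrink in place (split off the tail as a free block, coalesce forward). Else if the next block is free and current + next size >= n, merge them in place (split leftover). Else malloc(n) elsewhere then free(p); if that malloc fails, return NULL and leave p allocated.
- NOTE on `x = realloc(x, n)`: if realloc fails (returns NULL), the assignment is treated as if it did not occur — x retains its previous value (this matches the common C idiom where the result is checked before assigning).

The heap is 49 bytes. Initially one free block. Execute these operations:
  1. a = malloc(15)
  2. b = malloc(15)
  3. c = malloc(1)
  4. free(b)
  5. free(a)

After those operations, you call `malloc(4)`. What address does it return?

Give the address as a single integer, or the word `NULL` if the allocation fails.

Op 1: a = malloc(15) -> a = 0; heap: [0-14 ALLOC][15-48 FREE]
Op 2: b = malloc(15) -> b = 15; heap: [0-14 ALLOC][15-29 ALLOC][30-48 FREE]
Op 3: c = malloc(1) -> c = 30; heap: [0-14 ALLOC][15-29 ALLOC][30-30 ALLOC][31-48 FREE]
Op 4: free(b) -> (freed b); heap: [0-14 ALLOC][15-29 FREE][30-30 ALLOC][31-48 FREE]
Op 5: free(a) -> (freed a); heap: [0-29 FREE][30-30 ALLOC][31-48 FREE]
malloc(4): first-fit scan over [0-29 FREE][30-30 ALLOC][31-48 FREE] -> 0

Answer: 0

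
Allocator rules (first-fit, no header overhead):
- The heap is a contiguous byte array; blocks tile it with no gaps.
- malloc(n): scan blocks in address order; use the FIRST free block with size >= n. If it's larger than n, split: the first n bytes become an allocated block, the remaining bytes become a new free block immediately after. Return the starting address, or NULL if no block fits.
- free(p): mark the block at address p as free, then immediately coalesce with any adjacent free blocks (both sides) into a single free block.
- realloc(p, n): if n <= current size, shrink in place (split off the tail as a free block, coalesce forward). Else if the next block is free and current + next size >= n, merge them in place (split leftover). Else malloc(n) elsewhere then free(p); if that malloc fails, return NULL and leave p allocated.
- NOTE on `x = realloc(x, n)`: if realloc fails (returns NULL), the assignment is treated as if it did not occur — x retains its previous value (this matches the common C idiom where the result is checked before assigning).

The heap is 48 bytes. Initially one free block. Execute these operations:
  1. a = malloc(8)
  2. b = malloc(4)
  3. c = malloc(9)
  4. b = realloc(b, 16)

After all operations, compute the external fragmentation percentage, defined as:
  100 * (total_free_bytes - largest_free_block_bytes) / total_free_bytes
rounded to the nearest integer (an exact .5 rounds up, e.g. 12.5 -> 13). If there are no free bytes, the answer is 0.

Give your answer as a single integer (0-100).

Op 1: a = malloc(8) -> a = 0; heap: [0-7 ALLOC][8-47 FREE]
Op 2: b = malloc(4) -> b = 8; heap: [0-7 ALLOC][8-11 ALLOC][12-47 FREE]
Op 3: c = malloc(9) -> c = 12; heap: [0-7 ALLOC][8-11 ALLOC][12-20 ALLOC][21-47 FREE]
Op 4: b = realloc(b, 16) -> b = 21; heap: [0-7 ALLOC][8-11 FREE][12-20 ALLOC][21-36 ALLOC][37-47 FREE]
Free blocks: [4 11] total_free=15 largest=11 -> 100*(15-11)/15 = 400/15 ≈ 26.667 -> rounds to 27

Answer: 27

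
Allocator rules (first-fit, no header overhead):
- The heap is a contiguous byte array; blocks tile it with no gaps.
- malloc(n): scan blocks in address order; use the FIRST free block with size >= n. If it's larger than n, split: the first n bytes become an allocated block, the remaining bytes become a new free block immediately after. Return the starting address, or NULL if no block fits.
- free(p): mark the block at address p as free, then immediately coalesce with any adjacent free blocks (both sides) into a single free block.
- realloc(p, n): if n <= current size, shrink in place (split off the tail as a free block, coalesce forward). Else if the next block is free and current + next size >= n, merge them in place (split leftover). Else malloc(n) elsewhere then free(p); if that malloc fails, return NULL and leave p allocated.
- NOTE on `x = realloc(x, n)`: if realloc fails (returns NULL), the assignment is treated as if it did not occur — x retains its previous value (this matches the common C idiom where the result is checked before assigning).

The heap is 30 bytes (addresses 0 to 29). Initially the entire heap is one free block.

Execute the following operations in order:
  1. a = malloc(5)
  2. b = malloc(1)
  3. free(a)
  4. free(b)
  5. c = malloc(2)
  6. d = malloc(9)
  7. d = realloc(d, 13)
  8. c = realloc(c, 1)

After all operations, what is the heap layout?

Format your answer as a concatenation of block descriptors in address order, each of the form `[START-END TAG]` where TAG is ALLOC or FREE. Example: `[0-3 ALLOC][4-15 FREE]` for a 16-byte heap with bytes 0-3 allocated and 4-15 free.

Answer: [0-0 ALLOC][1-1 FREE][2-14 ALLOC][15-29 FREE]

Derivation:
Op 1: a = malloc(5) -> a = 0; heap: [0-4 ALLOC][5-29 FREE]
Op 2: b = malloc(1) -> b = 5; heap: [0-4 ALLOC][5-5 ALLOC][6-29 FREE]
Op 3: free(a) -> (freed a); heap: [0-4 FREE][5-5 ALLOC][6-29 FREE]
Op 4: free(b) -> (freed b); heap: [0-29 FREE]
Op 5: c = malloc(2) -> c = 0; heap: [0-1 ALLOC][2-29 FREE]
Op 6: d = malloc(9) -> d = 2; heap: [0-1 ALLOC][2-10 ALLOC][11-29 FREE]
Op 7: d = realloc(d, 13) -> d = 2; heap: [0-1 ALLOC][2-14 ALLOC][15-29 FREE]
Op 8: c = realloc(c, 1) -> c = 0; heap: [0-0 ALLOC][1-1 FREE][2-14 ALLOC][15-29 FREE]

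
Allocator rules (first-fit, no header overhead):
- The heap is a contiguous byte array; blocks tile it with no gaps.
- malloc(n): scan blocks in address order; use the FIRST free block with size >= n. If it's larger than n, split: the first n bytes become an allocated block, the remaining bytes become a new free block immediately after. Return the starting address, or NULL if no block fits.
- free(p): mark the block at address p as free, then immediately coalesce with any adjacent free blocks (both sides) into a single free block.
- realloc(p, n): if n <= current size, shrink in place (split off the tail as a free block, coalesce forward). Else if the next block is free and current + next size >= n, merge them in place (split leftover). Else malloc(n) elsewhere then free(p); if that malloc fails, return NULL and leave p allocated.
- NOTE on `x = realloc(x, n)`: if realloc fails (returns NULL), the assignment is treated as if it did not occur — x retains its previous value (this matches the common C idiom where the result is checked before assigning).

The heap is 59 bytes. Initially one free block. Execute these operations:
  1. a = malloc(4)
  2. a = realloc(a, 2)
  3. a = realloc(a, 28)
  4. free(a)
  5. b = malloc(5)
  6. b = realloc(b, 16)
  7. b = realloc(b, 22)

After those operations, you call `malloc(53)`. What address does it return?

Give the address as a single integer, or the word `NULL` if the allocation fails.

Op 1: a = malloc(4) -> a = 0; heap: [0-3 ALLOC][4-58 FREE]
Op 2: a = realloc(a, 2) -> a = 0; heap: [0-1 ALLOC][2-58 FREE]
Op 3: a = realloc(a, 28) -> a = 0; heap: [0-27 ALLOC][28-58 FREE]
Op 4: free(a) -> (freed a); heap: [0-58 FREE]
Op 5: b = malloc(5) -> b = 0; heap: [0-4 ALLOC][5-58 FREE]
Op 6: b = realloc(b, 16) -> b = 0; heap: [0-15 ALLOC][16-58 FREE]
Op 7: b = realloc(b, 22) -> b = 0; heap: [0-21 ALLOC][22-58 FREE]
malloc(53): first-fit scan over [0-21 ALLOC][22-58 FREE] -> NULL

Answer: NULL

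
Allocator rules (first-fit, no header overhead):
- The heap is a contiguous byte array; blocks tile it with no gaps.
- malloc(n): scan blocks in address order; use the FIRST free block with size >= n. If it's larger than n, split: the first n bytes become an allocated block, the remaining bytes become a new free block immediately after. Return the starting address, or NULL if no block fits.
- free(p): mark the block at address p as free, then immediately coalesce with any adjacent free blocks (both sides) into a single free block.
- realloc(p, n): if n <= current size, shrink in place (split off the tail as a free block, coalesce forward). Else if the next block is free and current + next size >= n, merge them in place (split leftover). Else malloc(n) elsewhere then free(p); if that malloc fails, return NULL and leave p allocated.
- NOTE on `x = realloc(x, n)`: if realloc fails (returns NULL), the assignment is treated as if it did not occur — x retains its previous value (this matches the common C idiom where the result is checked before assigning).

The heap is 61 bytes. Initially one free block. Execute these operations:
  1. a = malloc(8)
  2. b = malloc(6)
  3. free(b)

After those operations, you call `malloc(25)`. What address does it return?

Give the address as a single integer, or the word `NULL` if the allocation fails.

Answer: 8

Derivation:
Op 1: a = malloc(8) -> a = 0; heap: [0-7 ALLOC][8-60 FREE]
Op 2: b = malloc(6) -> b = 8; heap: [0-7 ALLOC][8-13 ALLOC][14-60 FREE]
Op 3: free(b) -> (freed b); heap: [0-7 ALLOC][8-60 FREE]
malloc(25): first-fit scan over [0-7 ALLOC][8-60 FREE] -> 8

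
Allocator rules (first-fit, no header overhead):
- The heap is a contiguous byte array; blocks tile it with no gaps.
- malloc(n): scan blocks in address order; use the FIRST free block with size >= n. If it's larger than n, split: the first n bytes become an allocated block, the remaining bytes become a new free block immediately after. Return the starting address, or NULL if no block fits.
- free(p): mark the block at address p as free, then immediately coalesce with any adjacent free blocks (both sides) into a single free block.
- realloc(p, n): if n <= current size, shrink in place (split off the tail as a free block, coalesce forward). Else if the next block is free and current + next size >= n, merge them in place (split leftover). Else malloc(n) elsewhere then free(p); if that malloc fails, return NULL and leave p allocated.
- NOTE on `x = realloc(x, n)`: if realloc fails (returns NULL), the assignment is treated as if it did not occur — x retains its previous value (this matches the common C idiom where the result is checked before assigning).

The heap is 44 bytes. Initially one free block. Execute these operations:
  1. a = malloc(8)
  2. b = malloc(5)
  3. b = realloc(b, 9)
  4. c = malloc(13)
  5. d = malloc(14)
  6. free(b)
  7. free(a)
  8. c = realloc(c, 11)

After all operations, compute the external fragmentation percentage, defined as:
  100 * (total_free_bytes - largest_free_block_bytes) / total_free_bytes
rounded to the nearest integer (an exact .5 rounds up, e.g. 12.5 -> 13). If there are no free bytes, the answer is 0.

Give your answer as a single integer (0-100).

Answer: 11

Derivation:
Op 1: a = malloc(8) -> a = 0; heap: [0-7 ALLOC][8-43 FREE]
Op 2: b = malloc(5) -> b = 8; heap: [0-7 ALLOC][8-12 ALLOC][13-43 FREE]
Op 3: b = realloc(b, 9) -> b = 8; heap: [0-7 ALLOC][8-16 ALLOC][17-43 FREE]
Op 4: c = malloc(13) -> c = 17; heap: [0-7 ALLOC][8-16 ALLOC][17-29 ALLOC][30-43 FREE]
Op 5: d = malloc(14) -> d = 30; heap: [0-7 ALLOC][8-16 ALLOC][17-29 ALLOC][30-43 ALLOC]
Op 6: free(b) -> (freed b); heap: [0-7 ALLOC][8-16 FREE][17-29 ALLOC][30-43 ALLOC]
Op 7: free(a) -> (freed a); heap: [0-16 FREE][17-29 ALLOC][30-43 ALLOC]
Op 8: c = realloc(c, 11) -> c = 17; heap: [0-16 FREE][17-27 ALLOC][28-29 FREE][30-43 ALLOC]
Free blocks: [17 2] total_free=19 largest=17 -> 100*(19-17)/19 = 200/19 ≈ 10.526 -> rounds to 11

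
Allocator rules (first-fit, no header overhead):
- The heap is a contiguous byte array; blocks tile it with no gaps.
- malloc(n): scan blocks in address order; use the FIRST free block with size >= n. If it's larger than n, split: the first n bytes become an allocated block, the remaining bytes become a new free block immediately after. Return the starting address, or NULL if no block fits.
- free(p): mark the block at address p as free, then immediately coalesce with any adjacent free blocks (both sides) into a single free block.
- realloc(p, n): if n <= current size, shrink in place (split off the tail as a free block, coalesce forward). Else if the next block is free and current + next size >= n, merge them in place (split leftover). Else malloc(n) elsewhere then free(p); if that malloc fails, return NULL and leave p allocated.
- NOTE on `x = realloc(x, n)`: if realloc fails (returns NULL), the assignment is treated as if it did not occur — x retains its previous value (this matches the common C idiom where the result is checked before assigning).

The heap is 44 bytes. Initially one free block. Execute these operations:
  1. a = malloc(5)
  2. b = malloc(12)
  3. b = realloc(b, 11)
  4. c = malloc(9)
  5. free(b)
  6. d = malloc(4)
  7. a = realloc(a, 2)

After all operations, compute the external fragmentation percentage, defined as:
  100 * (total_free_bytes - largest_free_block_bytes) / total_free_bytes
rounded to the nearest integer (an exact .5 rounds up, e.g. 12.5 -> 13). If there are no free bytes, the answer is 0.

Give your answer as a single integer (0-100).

Answer: 34

Derivation:
Op 1: a = malloc(5) -> a = 0; heap: [0-4 ALLOC][5-43 FREE]
Op 2: b = malloc(12) -> b = 5; heap: [0-4 ALLOC][5-16 ALLOC][17-43 FREE]
Op 3: b = realloc(b, 11) -> b = 5; heap: [0-4 ALLOC][5-15 ALLOC][16-43 FREE]
Op 4: c = malloc(9) -> c = 16; heap: [0-4 ALLOC][5-15 ALLOC][16-24 ALLOC][25-43 FREE]
Op 5: free(b) -> (freed b); heap: [0-4 ALLOC][5-15 FREE][16-24 ALLOC][25-43 FREE]
Op 6: d = malloc(4) -> d = 5; heap: [0-4 ALLOC][5-8 ALLOC][9-15 FREE][16-24 ALLOC][25-43 FREE]
Op 7: a = realloc(a, 2) -> a = 0; heap: [0-1 ALLOC][2-4 FREE][5-8 ALLOC][9-15 FREE][16-24 ALLOC][25-43 FREE]
Free blocks: [3 7 19] total_free=29 largest=19 -> 100*(29-19)/29 = 1000/29 ≈ 34.483 -> rounds to 34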